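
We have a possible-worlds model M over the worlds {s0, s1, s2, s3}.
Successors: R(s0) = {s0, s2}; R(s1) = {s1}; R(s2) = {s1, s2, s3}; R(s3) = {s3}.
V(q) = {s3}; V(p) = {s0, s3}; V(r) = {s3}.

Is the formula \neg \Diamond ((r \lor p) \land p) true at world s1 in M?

Recall that \Diamond ψ holds at a world iff ψ holds at some accessible world.
At s1: \Diamond ((r \lor p) \land p) is false, so \neg \Diamond ((r \lor p) \land p) is true.
  At s1: \Diamond ((r \lor p) \land p) requires (r \lor p) \land p at some successor in {s1}.
    At s1: (r \lor p) \land p is false.
  So \Diamond ((r \lor p) \land p) is false at s1.

Yes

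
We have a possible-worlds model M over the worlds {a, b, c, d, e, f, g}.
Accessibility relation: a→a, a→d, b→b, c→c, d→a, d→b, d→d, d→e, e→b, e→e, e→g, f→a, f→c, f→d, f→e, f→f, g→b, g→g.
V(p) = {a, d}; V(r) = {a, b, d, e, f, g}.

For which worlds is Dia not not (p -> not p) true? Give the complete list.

Let φ = Dia not not (p -> not p). Evaluate φ at each world:
  a (successors {a, d}): φ is false.
  b (successors {b}): φ is true.
  c (successors {c}): φ is true.
  d (successors {a, b, d, e}): φ is true.
  e (successors {b, e, g}): φ is true.
  f (successors {a, c, d, e, f}): φ is true.
  g (successors {b, g}): φ is true.
For instance, at g:
  At g: Dia not not (p -> not p) requires not not (p -> not p) at some successor in {b, g}.
    not not (p -> not p) holds at b, so Dia not not (p -> not p) is true at g.
Satisfying worlds: {b, c, d, e, f, g}

b, c, d, e, f, g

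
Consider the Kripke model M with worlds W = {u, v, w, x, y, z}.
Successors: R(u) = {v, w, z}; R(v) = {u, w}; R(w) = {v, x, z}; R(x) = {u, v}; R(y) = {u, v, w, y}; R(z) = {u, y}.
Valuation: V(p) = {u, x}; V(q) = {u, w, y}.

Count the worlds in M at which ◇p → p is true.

2

Recall that ◇ψ holds at a world iff ψ holds at some accessible world.
Let φ = ◇p → p. Evaluate φ at each world:
  u (successors {v, w, z}): φ is true.
  v (successors {u, w}): φ is false.
  w (successors {v, x, z}): φ is false.
  x (successors {u, v}): φ is true.
  y (successors {u, v, w, y}): φ is false.
  z (successors {u, y}): φ is false.
For instance, at w:
  At w: ◇p is true, p is false, so ◇p → p is false.
    At w: ◇p requires p at some successor in {v, x, z}.
      p holds at x, so ◇p is true at w.
Satisfying worlds: {u, x}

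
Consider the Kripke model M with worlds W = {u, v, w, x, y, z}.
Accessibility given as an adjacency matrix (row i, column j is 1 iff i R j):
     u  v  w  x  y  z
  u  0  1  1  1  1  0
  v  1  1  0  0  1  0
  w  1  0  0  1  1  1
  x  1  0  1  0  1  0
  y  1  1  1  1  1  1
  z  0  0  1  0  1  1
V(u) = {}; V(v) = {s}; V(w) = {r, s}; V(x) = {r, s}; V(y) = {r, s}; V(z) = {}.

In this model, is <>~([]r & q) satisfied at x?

At x: <>~([]r & q) requires ~([]r & q) at some successor in {u, w, y}.
  ~([]r & q) holds at u, so <>~([]r & q) is true at x.
    At u: []r & q is false, so ~([]r & q) is true.
      At u: []r is false, q is false, so []r & q is false.

Yes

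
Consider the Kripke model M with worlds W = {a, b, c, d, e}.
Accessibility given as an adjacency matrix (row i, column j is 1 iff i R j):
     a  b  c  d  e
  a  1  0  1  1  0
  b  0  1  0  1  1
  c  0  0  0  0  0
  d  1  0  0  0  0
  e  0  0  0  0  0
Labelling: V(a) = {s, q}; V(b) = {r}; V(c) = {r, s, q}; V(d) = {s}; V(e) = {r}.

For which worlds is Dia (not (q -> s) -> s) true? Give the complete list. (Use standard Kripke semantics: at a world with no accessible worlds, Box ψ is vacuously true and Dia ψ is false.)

a, b, d

Recall that Dia ψ holds at a world iff ψ holds at some accessible world.
Let φ = Dia (not (q -> s) -> s). Evaluate φ at each world:
  a (successors {a, c, d}): φ is true.
  b (successors {b, d, e}): φ is true.
  c (successors ∅): φ is false.
  d (successors {a}): φ is true.
  e (successors ∅): φ is false.
For instance, at d:
  At d: Dia (not (q -> s) -> s) requires not (q -> s) -> s at some successor in {a}.
    not (q -> s) -> s holds at a, so Dia (not (q -> s) -> s) is true at d.
Satisfying worlds: {a, b, d}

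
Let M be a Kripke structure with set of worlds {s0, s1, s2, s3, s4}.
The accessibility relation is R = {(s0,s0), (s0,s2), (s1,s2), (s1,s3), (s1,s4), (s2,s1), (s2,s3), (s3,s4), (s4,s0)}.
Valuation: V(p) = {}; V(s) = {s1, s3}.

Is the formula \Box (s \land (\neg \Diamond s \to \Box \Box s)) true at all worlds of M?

No

Let φ = \Box (s \land (\neg \Diamond s \to \Box \Box s)). Evaluate φ at each world:
  s0 (successors {s0, s2}): φ is false.
  s1 (successors {s2, s3, s4}): φ is false.
  s2 (successors {s1, s3}): φ is false.
  s3 (successors {s4}): φ is false.
  s4 (successors {s0}): φ is false.
Detail at s0 (counterexample):
  At s0: \Box (s \land (\neg \Diamond s \to \Box \Box s)) requires s \land (\neg \Diamond s \to \Box \Box s) at every successor {s0, s2}.
    s \land (\neg \Diamond s \to \Box \Box s) fails at s0, so \Box (s \land (\neg \Diamond s \to \Box \Box s)) is false at s0.
      At s0: s is false, \neg \Diamond s \to \Box \Box s is false, so s \land (\neg \Diamond s \to \Box \Box s) is false.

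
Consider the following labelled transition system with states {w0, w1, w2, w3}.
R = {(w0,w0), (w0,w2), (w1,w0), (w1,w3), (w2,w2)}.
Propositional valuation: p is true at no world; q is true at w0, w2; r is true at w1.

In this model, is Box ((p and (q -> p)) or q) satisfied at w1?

At w1: Box ((p and (q -> p)) or q) requires (p and (q -> p)) or q at every successor {w0, w3}.
  (p and (q -> p)) or q fails at w3, so Box ((p and (q -> p)) or q) is false at w1.

No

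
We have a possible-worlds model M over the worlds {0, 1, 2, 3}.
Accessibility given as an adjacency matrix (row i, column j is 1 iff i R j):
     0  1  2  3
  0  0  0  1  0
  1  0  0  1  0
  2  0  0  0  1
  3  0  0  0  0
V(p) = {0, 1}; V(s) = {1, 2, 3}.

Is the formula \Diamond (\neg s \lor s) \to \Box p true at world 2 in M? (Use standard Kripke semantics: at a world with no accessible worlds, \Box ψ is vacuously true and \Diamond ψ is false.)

At 2: \Diamond (\neg s \lor s) is true, \Box p is false, so \Diamond (\neg s \lor s) \to \Box p is false.
  At 2: \Diamond (\neg s \lor s) requires \neg s \lor s at some successor in {3}.
    \neg s \lor s holds at 3, so \Diamond (\neg s \lor s) is true at 2.
  At 2: \Box p requires p at every successor {3}.
    p fails at 3, so \Box p is false at 2.

No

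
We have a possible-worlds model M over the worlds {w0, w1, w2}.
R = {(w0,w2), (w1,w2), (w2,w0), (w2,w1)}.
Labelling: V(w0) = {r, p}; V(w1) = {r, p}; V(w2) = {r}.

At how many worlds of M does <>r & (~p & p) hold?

Let φ = <>r & (~p & p). Evaluate φ at each world:
  w0 (successors {w2}): φ is false.
  w1 (successors {w2}): φ is false.
  w2 (successors {w0, w1}): φ is false.
For instance, at w2:
  At w2: <>r is true, ~p & p is false, so <>r & (~p & p) is false.
    At w2: <>r requires r at some successor in {w0, w1}.
      r holds at w0, so <>r is true at w2.
Satisfying worlds: none.

0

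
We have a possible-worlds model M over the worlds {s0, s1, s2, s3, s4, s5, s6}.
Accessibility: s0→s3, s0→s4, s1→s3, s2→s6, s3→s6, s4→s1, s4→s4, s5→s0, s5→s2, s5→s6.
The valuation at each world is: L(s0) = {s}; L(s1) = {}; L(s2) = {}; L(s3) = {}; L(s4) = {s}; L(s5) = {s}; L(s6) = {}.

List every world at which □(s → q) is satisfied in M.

Let φ = □(s → q). Evaluate φ at each world:
  s0 (successors {s3, s4}): φ is false.
  s1 (successors {s3}): φ is true.
  s2 (successors {s6}): φ is true.
  s3 (successors {s6}): φ is true.
  s4 (successors {s1, s4}): φ is false.
  s5 (successors {s0, s2, s6}): φ is false.
  s6 (successors ∅): φ is true.
For instance, at s0:
  At s0: □(s → q) requires s → q at every successor {s3, s4}.
    s → q fails at s4, so □(s → q) is false at s0.
Satisfying worlds: {s1, s2, s3, s6}

s1, s2, s3, s6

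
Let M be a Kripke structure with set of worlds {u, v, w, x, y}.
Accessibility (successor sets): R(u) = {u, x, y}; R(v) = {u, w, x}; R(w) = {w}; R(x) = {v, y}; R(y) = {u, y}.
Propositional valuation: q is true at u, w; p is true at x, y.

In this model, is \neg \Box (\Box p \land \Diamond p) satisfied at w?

Recall that \Box ψ holds at a world iff ψ holds at every accessible world, and \Diamond ψ holds iff ψ holds at some accessible world.
At w: \Box (\Box p \land \Diamond p) is false, so \neg \Box (\Box p \land \Diamond p) is true.
  At w: \Box (\Box p \land \Diamond p) requires \Box p \land \Diamond p at every successor {w}.
    \Box p \land \Diamond p fails at w, so \Box (\Box p \land \Diamond p) is false at w.
      At w: \Box p is false, \Diamond p is false, so \Box p \land \Diamond p is false.

Yes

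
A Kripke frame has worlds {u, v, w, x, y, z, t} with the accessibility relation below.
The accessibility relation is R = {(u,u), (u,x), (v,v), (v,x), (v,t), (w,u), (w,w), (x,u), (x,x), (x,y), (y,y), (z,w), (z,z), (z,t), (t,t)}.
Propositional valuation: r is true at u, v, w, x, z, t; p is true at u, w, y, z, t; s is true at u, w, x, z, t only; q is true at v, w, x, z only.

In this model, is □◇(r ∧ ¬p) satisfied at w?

No

Recall that □ψ holds at a world iff ψ holds at every accessible world, and ◇ψ holds iff ψ holds at some accessible world.
At w: □◇(r ∧ ¬p) requires ◇(r ∧ ¬p) at every successor {u, w}.
  ◇(r ∧ ¬p) fails at w, so □◇(r ∧ ¬p) is false at w.
    At w: ◇(r ∧ ¬p) requires r ∧ ¬p at some successor in {u, w}.
      At u: r ∧ ¬p is false.
      At w: r ∧ ¬p is false.
    So ◇(r ∧ ¬p) is false at w.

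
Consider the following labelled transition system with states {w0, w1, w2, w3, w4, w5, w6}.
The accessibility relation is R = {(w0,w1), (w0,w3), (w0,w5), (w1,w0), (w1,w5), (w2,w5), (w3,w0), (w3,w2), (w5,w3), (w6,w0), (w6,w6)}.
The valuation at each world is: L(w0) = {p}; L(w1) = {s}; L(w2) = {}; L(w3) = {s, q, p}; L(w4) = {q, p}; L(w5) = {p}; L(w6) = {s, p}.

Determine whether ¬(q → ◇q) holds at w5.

No

At w5: q → ◇q is true, so ¬(q → ◇q) is false.
  At w5: q is false, ◇q is true, so q → ◇q is true.
    At w5: ◇q requires q at some successor in {w3}.
      q holds at w3, so ◇q is true at w5.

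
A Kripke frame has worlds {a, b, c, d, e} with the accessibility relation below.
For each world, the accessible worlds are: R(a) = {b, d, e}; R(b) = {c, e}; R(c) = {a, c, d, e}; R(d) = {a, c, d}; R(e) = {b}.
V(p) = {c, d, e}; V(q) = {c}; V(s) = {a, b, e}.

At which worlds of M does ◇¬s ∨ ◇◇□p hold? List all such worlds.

Let φ = ◇¬s ∨ ◇◇□p. Evaluate φ at each world:
  a (successors {b, d, e}): φ is true.
  b (successors {c, e}): φ is true.
  c (successors {a, c, d, e}): φ is true.
  d (successors {a, c, d}): φ is true.
  e (successors {b}): φ is false.
For instance, at e:
  At e: ◇¬s is false, ◇◇□p is false, so ◇¬s ∨ ◇◇□p is false.
    At e: ◇¬s requires ¬s at some successor in {b}.
      At b: ¬s is false.
    So ◇¬s is false at e.
    At e: ◇◇□p requires ◇□p at some successor in {b}.
      At b: ◇□p is false.
    So ◇◇□p is false at e.
Satisfying worlds: {a, b, c, d}

a, b, c, d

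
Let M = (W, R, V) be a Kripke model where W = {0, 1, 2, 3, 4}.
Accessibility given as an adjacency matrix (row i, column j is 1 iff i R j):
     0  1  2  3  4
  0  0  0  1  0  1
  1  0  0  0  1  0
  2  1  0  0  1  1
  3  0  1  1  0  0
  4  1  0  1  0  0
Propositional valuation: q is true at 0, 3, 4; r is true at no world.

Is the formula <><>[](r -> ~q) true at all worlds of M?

Recall that []ψ holds at a world iff ψ holds at every accessible world, and <>ψ holds iff ψ holds at some accessible world.
Let φ = <><>[](r -> ~q). Evaluate φ at each world:
  0 (successors {2, 4}): φ is true.
  1 (successors {3}): φ is true.
  2 (successors {0, 3, 4}): φ is true.
  3 (successors {1, 2}): φ is true.
  4 (successors {0, 2}): φ is true.
For instance, at 1:
  At 1: <><>[](r -> ~q) requires <>[](r -> ~q) at some successor in {3}.
    <>[](r -> ~q) holds at 3, so <><>[](r -> ~q) is true at 1.
      At 3: <>[](r -> ~q) requires [](r -> ~q) at some successor in {1, 2}.
        [](r -> ~q) holds at 1, so <>[](r -> ~q) is true at 3.

Yes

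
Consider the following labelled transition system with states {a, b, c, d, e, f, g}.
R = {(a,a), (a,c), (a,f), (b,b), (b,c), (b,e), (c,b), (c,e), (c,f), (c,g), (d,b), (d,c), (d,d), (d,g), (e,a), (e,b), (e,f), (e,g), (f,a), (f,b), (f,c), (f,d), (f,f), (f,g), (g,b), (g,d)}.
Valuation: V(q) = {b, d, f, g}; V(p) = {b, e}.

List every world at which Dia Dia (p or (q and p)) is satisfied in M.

a, b, c, d, e, f, g

Recall that Dia ψ holds at a world iff ψ holds at some accessible world.
Let φ = Dia Dia (p or (q and p)). Evaluate φ at each world:
  a (successors {a, c, f}): φ is true.
  b (successors {b, c, e}): φ is true.
  c (successors {b, e, f, g}): φ is true.
  d (successors {b, c, d, g}): φ is true.
  e (successors {a, b, f, g}): φ is true.
  f (successors {a, b, c, d, f, g}): φ is true.
  g (successors {b, d}): φ is true.
For instance, at d:
  At d: Dia Dia (p or (q and p)) requires Dia (p or (q and p)) at some successor in {b, c, d, g}.
    Dia (p or (q and p)) holds at b, so Dia Dia (p or (q and p)) is true at d.
      At b: Dia (p or (q and p)) requires p or (q and p) at some successor in {b, c, e}.
        p or (q and p) holds at b, so Dia (p or (q and p)) is true at b.
Satisfying worlds: {a, b, c, d, e, f, g}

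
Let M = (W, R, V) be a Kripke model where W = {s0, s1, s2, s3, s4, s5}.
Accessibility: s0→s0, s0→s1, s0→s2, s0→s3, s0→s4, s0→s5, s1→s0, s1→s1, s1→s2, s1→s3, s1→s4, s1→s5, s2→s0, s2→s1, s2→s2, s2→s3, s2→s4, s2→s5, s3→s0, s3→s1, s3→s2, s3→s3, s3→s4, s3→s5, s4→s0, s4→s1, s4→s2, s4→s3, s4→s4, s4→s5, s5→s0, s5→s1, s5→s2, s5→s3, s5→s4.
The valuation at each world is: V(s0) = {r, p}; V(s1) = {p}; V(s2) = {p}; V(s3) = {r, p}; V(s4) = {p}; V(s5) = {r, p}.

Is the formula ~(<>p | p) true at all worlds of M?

No

Recall that <>ψ holds at a world iff ψ holds at some accessible world.
Let φ = ~(<>p | p). Evaluate φ at each world:
  s0 (successors {s0, s1, s2, s3, s4, s5}): φ is false.
  s1 (successors {s0, s1, s2, s3, s4, s5}): φ is false.
  s2 (successors {s0, s1, s2, s3, s4, s5}): φ is false.
  s3 (successors {s0, s1, s2, s3, s4, s5}): φ is false.
  s4 (successors {s0, s1, s2, s3, s4, s5}): φ is false.
  s5 (successors {s0, s1, s2, s3, s4}): φ is false.
Detail at s0 (counterexample):
  At s0: <>p | p is true, so ~(<>p | p) is false.
    At s0: <>p is true, p is true, so <>p | p is true.
      At s0: <>p requires p at some successor in {s0, s1, s2, s3, s4, s5}.
        p holds at s0, so <>p is true at s0.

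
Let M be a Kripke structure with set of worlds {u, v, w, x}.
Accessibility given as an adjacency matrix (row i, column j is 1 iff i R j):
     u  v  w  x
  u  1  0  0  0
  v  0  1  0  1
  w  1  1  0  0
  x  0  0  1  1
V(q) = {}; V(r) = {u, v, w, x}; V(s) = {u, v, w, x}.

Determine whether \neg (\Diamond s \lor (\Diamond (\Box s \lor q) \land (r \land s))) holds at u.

No

At u: \Diamond s \lor (\Diamond (\Box s \lor q) \land (r \land s)) is true, so \neg (\Diamond s \lor (\Diamond (\Box s \lor q) \land (r \land s))) is false.
  At u: \Diamond s is true, \Diamond (\Box s \lor q) \land (r \land s) is true, so \Diamond s \lor (\Diamond (\Box s \lor q) \land (r \land s)) is true.
    At u: \Diamond s requires s at some successor in {u}.
      s holds at u, so \Diamond s is true at u.
    At u: \Diamond (\Box s \lor q) is true, r \land s is true, so \Diamond (\Box s \lor q) \land (r \land s) is true.
      At u: \Diamond (\Box s \lor q) requires \Box s \lor q at some successor in {u}.
        \Box s \lor q holds at u, so \Diamond (\Box s \lor q) is true at u.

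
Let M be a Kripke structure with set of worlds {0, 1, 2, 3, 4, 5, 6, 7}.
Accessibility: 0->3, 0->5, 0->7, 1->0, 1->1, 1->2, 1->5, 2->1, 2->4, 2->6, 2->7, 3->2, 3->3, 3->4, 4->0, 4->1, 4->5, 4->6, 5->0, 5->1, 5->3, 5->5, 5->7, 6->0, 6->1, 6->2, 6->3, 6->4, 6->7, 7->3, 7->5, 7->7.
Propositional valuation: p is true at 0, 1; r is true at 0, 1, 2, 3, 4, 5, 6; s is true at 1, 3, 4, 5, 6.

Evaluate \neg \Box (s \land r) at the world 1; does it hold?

Yes

At 1: \Box (s \land r) is false, so \neg \Box (s \land r) is true.
  At 1: \Box (s \land r) requires s \land r at every successor {0, 1, 2, 5}.
    s \land r fails at 0, so \Box (s \land r) is false at 1.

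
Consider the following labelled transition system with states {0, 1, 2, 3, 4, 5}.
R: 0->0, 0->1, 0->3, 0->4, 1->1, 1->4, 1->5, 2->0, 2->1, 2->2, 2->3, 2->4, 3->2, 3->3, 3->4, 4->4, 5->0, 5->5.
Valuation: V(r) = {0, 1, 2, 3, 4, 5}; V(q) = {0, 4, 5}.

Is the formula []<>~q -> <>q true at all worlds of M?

Let φ = []<>~q -> <>q. Evaluate φ at each world:
  0 (successors {0, 1, 3, 4}): φ is true.
  1 (successors {1, 4, 5}): φ is true.
  2 (successors {0, 1, 2, 3, 4}): φ is true.
  3 (successors {2, 3, 4}): φ is true.
  4 (successors {4}): φ is true.
  5 (successors {0, 5}): φ is true.
For instance, at 2:
  At 2: []<>~q is false, <>q is true, so []<>~q -> <>q is true.
    At 2: []<>~q requires <>~q at every successor {0, 1, 2, 3, 4}.
      <>~q fails at 4, so []<>~q is false at 2.
    At 2: <>q requires q at some successor in {0, 1, 2, 3, 4}.
      q holds at 0, so <>q is true at 2.

Yes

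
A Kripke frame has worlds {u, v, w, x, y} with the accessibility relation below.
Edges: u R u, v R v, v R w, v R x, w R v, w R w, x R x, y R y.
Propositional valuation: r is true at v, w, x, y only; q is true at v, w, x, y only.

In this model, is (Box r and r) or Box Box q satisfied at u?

Recall that Box ψ holds at a world iff ψ holds at every accessible world, and Dia ψ holds iff ψ holds at some accessible world.
At u: Box r and r is false, Box Box q is false, so (Box r and r) or Box Box q is false.
  At u: Box r is false, r is false, so Box r and r is false.
    At u: Box r requires r at every successor {u}.
      r fails at u, so Box r is false at u.
  At u: Box Box q requires Box q at every successor {u}.
    Box q fails at u, so Box Box q is false at u.
      At u: Box q requires q at every successor {u}.
        q fails at u, so Box q is false at u.

No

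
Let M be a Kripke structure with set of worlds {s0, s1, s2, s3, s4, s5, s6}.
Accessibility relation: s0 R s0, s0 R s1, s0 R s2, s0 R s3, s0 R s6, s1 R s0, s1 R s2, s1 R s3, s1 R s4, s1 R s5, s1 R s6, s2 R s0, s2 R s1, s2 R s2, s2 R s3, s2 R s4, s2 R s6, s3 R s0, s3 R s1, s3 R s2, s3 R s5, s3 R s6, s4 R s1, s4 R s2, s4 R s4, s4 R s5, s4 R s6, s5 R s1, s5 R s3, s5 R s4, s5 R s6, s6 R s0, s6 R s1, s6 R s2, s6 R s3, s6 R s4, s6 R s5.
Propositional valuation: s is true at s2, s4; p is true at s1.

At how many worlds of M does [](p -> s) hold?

Let φ = [](p -> s). Evaluate φ at each world:
  s0 (successors {s0, s1, s2, s3, s6}): φ is false.
  s1 (successors {s0, s2, s3, s4, s5, s6}): φ is true.
  s2 (successors {s0, s1, s2, s3, s4, s6}): φ is false.
  s3 (successors {s0, s1, s2, s5, s6}): φ is false.
  s4 (successors {s1, s2, s4, s5, s6}): φ is false.
  s5 (successors {s1, s3, s4, s6}): φ is false.
  s6 (successors {s0, s1, s2, s3, s4, s5}): φ is false.
For instance, at s1:
  At s1: [](p -> s) requires p -> s at every successor {s0, s2, s3, s4, s5, s6}.
    At s0: p -> s is true.
    At s2: p -> s is true.
    At s3: p -> s is true.
    At s4: p -> s is true.
    At s5: p -> s is true.
    At s6: p -> s is true.
  So [](p -> s) is true at s1.
Satisfying worlds: {s1}

1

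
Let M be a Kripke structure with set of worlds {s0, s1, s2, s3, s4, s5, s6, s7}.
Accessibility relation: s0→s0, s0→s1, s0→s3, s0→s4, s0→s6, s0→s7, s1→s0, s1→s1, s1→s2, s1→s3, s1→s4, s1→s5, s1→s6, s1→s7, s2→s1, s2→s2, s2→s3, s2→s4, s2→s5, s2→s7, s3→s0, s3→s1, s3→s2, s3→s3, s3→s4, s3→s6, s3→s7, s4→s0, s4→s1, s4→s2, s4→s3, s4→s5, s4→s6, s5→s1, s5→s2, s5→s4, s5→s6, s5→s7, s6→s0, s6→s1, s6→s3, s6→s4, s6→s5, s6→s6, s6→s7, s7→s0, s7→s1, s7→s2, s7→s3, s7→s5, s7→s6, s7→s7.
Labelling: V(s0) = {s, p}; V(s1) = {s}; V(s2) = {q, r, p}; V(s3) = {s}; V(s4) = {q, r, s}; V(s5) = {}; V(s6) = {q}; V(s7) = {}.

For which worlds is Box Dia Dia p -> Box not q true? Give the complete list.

none

Recall that Box ψ holds at a world iff ψ holds at every accessible world, and Dia ψ holds iff ψ holds at some accessible world.
Let φ = Box Dia Dia p -> Box not q. Evaluate φ at each world:
  s0 (successors {s0, s1, s3, s4, s6, s7}): φ is false.
  s1 (successors {s0, s1, s2, s3, s4, s5, s6, s7}): φ is false.
  s2 (successors {s1, s2, s3, s4, s5, s7}): φ is false.
  s3 (successors {s0, s1, s2, s3, s4, s6, s7}): φ is false.
  s4 (successors {s0, s1, s2, s3, s5, s6}): φ is false.
  s5 (successors {s1, s2, s4, s6, s7}): φ is false.
  s6 (successors {s0, s1, s3, s4, s5, s6, s7}): φ is false.
  s7 (successors {s0, s1, s2, s3, s5, s6, s7}): φ is false.
For instance, at s4:
  At s4: Box Dia Dia p is true, Box not q is false, so Box Dia Dia p -> Box not q is false.
    At s4: Box Dia Dia p requires Dia Dia p at every successor {s0, s1, s2, s3, s5, s6}.
      At s0: Dia Dia p is true.
      At s1: Dia Dia p is true.
      At s2: Dia Dia p is true.
      At s3: Dia Dia p is true.
      At s5: Dia Dia p is true.
      At s6: Dia Dia p is true.
    So Box Dia Dia p is true at s4.
    At s4: Box not q requires not q at every successor {s0, s1, s2, s3, s5, s6}.
      not q fails at s2, so Box not q is false at s4.
Satisfying worlds: none.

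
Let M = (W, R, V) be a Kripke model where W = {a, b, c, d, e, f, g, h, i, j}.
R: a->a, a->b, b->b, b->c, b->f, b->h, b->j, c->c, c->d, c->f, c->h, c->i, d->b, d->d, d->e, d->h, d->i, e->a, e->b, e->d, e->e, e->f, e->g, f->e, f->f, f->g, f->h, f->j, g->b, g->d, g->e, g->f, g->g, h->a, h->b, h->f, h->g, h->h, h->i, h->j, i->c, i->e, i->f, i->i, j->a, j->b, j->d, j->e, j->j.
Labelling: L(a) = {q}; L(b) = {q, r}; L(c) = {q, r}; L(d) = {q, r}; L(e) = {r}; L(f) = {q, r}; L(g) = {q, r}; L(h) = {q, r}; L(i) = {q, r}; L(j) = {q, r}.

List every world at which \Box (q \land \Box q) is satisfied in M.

a

Let φ = \Box (q \land \Box q). Evaluate φ at each world:
  a (successors {a, b}): φ is true.
  b (successors {b, c, f, h, j}): φ is false.
  c (successors {c, d, f, h, i}): φ is false.
  d (successors {b, d, e, h, i}): φ is false.
  e (successors {a, b, d, e, f, g}): φ is false.
  f (successors {e, f, g, h, j}): φ is false.
  g (successors {b, d, e, f, g}): φ is false.
  h (successors {a, b, f, g, h, i, j}): φ is false.
  i (successors {c, e, f, i}): φ is false.
  j (successors {a, b, d, e, j}): φ is false.
For instance, at b:
  At b: \Box (q \land \Box q) requires q \land \Box q at every successor {b, c, f, h, j}.
    q \land \Box q fails at f, so \Box (q \land \Box q) is false at b.
      At f: q is true, \Box q is false, so q \land \Box q is false.
Satisfying worlds: {a}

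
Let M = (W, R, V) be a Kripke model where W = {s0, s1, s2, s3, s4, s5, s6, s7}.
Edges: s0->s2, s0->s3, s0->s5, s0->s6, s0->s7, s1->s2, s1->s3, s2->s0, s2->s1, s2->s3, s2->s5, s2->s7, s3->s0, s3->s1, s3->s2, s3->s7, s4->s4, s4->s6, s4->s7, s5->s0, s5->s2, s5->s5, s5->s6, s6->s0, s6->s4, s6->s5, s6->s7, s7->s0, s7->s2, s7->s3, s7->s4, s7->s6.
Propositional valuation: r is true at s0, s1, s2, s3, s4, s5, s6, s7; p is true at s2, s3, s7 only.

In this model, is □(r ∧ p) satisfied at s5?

No

Recall that □ψ holds at a world iff ψ holds at every accessible world, and ◇ψ holds iff ψ holds at some accessible world.
At s5: □(r ∧ p) requires r ∧ p at every successor {s0, s2, s5, s6}.
  r ∧ p fails at s0, so □(r ∧ p) is false at s5.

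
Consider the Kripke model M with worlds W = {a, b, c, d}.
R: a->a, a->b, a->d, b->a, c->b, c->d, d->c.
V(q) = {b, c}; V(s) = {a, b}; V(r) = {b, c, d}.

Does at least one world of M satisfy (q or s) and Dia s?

Let φ = (q or s) and Dia s. Evaluate φ at each world:
  a (successors {a, b, d}): φ is true.
  b (successors {a}): φ is true.
  c (successors {b, d}): φ is true.
  d (successors {c}): φ is false.
Detail at a (witness):
  At a: q or s is true, Dia s is true, so (q or s) and Dia s is true.
    At a: Dia s requires s at some successor in {a, b, d}.
      s holds at a, so Dia s is true at a.

Yes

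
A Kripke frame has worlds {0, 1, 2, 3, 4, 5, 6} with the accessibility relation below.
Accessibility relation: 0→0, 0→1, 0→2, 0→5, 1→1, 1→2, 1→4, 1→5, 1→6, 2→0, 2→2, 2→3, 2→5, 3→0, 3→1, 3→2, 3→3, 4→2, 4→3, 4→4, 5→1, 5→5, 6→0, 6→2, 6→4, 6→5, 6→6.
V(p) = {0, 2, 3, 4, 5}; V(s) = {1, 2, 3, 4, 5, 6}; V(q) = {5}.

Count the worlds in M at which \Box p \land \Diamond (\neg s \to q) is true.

Recall that \Box ψ holds at a world iff ψ holds at every accessible world, and \Diamond ψ holds iff ψ holds at some accessible world.
Let φ = \Box p \land \Diamond (\neg s \to q). Evaluate φ at each world:
  0 (successors {0, 1, 2, 5}): φ is false.
  1 (successors {1, 2, 4, 5, 6}): φ is false.
  2 (successors {0, 2, 3, 5}): φ is true.
  3 (successors {0, 1, 2, 3}): φ is false.
  4 (successors {2, 3, 4}): φ is true.
  5 (successors {1, 5}): φ is false.
  6 (successors {0, 2, 4, 5, 6}): φ is false.
For instance, at 6:
  At 6: \Box p is false, \Diamond (\neg s \to q) is true, so \Box p \land \Diamond (\neg s \to q) is false.
    At 6: \Box p requires p at every successor {0, 2, 4, 5, 6}.
      p fails at 6, so \Box p is false at 6.
    At 6: \Diamond (\neg s \to q) requires \neg s \to q at some successor in {0, 2, 4, 5, 6}.
      \neg s \to q holds at 2, so \Diamond (\neg s \to q) is true at 6.
Satisfying worlds: {2, 4}

2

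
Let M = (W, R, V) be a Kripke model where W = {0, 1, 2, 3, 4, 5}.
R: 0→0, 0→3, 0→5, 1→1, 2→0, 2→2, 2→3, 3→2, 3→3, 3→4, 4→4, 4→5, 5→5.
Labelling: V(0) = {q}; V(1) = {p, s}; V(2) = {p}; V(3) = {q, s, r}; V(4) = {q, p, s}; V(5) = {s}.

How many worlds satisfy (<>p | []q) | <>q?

Recall that []ψ holds at a world iff ψ holds at every accessible world, and <>ψ holds iff ψ holds at some accessible world.
Let φ = (<>p | []q) | <>q. Evaluate φ at each world:
  0 (successors {0, 3, 5}): φ is true.
  1 (successors {1}): φ is true.
  2 (successors {0, 2, 3}): φ is true.
  3 (successors {2, 3, 4}): φ is true.
  4 (successors {4, 5}): φ is true.
  5 (successors {5}): φ is false.
For instance, at 3:
  At 3: <>p | []q is true, <>q is true, so (<>p | []q) | <>q is true.
    At 3: <>p is true, []q is false, so <>p | []q is true.
      At 3: <>p requires p at some successor in {2, 3, 4}.
        p holds at 2, so <>p is true at 3.
      At 3: []q requires q at every successor {2, 3, 4}.
        q fails at 2, so []q is false at 3.
    At 3: <>q requires q at some successor in {2, 3, 4}.
      q holds at 3, so <>q is true at 3.
Satisfying worlds: {0, 1, 2, 3, 4}

5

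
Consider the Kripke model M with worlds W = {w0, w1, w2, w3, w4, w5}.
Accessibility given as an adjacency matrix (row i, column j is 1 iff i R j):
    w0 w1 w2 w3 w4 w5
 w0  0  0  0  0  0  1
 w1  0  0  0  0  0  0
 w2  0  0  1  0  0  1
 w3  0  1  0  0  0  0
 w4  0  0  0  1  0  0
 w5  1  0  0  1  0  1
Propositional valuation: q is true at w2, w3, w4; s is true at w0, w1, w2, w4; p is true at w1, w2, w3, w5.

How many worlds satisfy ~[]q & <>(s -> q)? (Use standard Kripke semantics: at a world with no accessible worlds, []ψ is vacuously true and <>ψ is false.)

Recall that []ψ holds at a world iff ψ holds at every accessible world, and <>ψ holds iff ψ holds at some accessible world.
Let φ = ~[]q & <>(s -> q). Evaluate φ at each world:
  w0 (successors {w5}): φ is true.
  w1 (successors ∅): φ is false.
  w2 (successors {w2, w5}): φ is true.
  w3 (successors {w1}): φ is false.
  w4 (successors {w3}): φ is false.
  w5 (successors {w0, w3, w5}): φ is true.
For instance, at w2:
  At w2: ~[]q is true, <>(s -> q) is true, so ~[]q & <>(s -> q) is true.
    At w2: []q is false, so ~[]q is true.
      At w2: []q requires q at every successor {w2, w5}.
        q fails at w5, so []q is false at w2.
    At w2: <>(s -> q) requires s -> q at some successor in {w2, w5}.
      s -> q holds at w2, so <>(s -> q) is true at w2.
Satisfying worlds: {w0, w2, w5}

3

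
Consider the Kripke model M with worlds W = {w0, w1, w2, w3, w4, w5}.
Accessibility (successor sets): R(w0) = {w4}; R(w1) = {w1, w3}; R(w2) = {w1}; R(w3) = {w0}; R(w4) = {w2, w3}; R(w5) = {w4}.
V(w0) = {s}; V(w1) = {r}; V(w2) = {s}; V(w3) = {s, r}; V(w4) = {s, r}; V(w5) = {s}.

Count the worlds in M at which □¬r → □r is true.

5

Let φ = □¬r → □r. Evaluate φ at each world:
  w0 (successors {w4}): φ is true.
  w1 (successors {w1, w3}): φ is true.
  w2 (successors {w1}): φ is true.
  w3 (successors {w0}): φ is false.
  w4 (successors {w2, w3}): φ is true.
  w5 (successors {w4}): φ is true.
For instance, at w1:
  At w1: □¬r is false, □r is true, so □¬r → □r is true.
    At w1: □¬r requires ¬r at every successor {w1, w3}.
      ¬r fails at w1, so □¬r is false at w1.
    At w1: □r requires r at every successor {w1, w3}.
      At w1: r is true.
      At w3: r is true.
    So □r is true at w1.
Satisfying worlds: {w0, w1, w2, w4, w5}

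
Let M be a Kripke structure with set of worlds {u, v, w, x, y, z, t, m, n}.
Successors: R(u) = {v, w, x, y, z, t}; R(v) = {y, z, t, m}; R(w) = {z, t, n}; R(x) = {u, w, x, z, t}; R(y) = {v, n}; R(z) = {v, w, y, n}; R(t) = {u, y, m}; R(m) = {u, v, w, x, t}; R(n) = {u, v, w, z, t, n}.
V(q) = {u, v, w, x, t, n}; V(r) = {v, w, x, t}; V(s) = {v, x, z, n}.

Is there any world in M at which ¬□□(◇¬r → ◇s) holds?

Let φ = ¬□□(◇¬r → ◇s). Evaluate φ at each world:
  u (successors {v, w, x, y, z, t}): φ is true.
  v (successors {y, z, t, m}): φ is true.
  w (successors {z, t, n}): φ is true.
  x (successors {u, w, x, z, t}): φ is true.
  y (successors {v, n}): φ is true.
  z (successors {v, w, y, n}): φ is true.
  t (successors {u, y, m}): φ is true.
  m (successors {u, v, w, x, t}): φ is true.
  n (successors {u, v, w, z, t, n}): φ is true.
Detail at u (witness):
  At u: □□(◇¬r → ◇s) is false, so ¬□□(◇¬r → ◇s) is true.
    At u: □□(◇¬r → ◇s) requires □(◇¬r → ◇s) at every successor {v, w, x, y, z, t}.
      □(◇¬r → ◇s) fails at v, so □□(◇¬r → ◇s) is false at u.

Yes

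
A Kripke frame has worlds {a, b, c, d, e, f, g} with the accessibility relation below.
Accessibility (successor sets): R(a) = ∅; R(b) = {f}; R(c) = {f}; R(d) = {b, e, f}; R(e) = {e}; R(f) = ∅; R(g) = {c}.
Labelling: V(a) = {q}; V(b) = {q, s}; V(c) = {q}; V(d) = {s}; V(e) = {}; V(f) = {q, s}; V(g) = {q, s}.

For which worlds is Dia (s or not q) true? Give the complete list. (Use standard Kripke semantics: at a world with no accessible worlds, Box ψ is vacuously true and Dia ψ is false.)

Let φ = Dia (s or not q). Evaluate φ at each world:
  a (successors ∅): φ is false.
  b (successors {f}): φ is true.
  c (successors {f}): φ is true.
  d (successors {b, e, f}): φ is true.
  e (successors {e}): φ is true.
  f (successors ∅): φ is false.
  g (successors {c}): φ is false.
For instance, at b:
  At b: Dia (s or not q) requires s or not q at some successor in {f}.
    s or not q holds at f, so Dia (s or not q) is true at b.
Satisfying worlds: {b, c, d, e}

b, c, d, e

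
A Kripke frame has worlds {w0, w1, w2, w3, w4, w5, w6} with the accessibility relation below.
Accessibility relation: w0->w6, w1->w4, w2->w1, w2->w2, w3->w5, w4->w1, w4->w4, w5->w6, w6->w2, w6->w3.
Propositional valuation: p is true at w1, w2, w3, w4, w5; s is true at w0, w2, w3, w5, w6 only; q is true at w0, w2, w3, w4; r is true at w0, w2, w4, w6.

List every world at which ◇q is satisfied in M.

Let φ = ◇q. Evaluate φ at each world:
  w0 (successors {w6}): φ is false.
  w1 (successors {w4}): φ is true.
  w2 (successors {w1, w2}): φ is true.
  w3 (successors {w5}): φ is false.
  w4 (successors {w1, w4}): φ is true.
  w5 (successors {w6}): φ is false.
  w6 (successors {w2, w3}): φ is true.
For instance, at w0:
  At w0: ◇q requires q at some successor in {w6}.
    At w6: q is false.
  So ◇q is false at w0.
Satisfying worlds: {w1, w2, w4, w6}

w1, w2, w4, w6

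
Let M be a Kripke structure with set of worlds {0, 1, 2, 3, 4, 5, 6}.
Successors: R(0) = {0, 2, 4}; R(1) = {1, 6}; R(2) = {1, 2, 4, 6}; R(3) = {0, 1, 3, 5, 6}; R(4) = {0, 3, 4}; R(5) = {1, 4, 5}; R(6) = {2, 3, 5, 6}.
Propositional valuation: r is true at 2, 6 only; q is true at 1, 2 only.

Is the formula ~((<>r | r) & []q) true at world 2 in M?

At 2: (<>r | r) & []q is false, so ~((<>r | r) & []q) is true.
  At 2: <>r | r is true, []q is false, so (<>r | r) & []q is false.
    At 2: <>r is true, r is true, so <>r | r is true.
      At 2: <>r requires r at some successor in {1, 2, 4, 6}.
        r holds at 2, so <>r is true at 2.
    At 2: []q requires q at every successor {1, 2, 4, 6}.
      q fails at 4, so []q is false at 2.

Yes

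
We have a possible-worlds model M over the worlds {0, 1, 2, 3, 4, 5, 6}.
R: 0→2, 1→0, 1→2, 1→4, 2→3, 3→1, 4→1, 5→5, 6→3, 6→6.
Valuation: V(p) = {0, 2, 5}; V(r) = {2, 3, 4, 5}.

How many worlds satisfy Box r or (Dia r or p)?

Let φ = Box r or (Dia r or p). Evaluate φ at each world:
  0 (successors {2}): φ is true.
  1 (successors {0, 2, 4}): φ is true.
  2 (successors {3}): φ is true.
  3 (successors {1}): φ is false.
  4 (successors {1}): φ is false.
  5 (successors {5}): φ is true.
  6 (successors {3, 6}): φ is true.
For instance, at 3:
  At 3: Box r is false, Dia r or p is false, so Box r or (Dia r or p) is false.
    At 3: Box r requires r at every successor {1}.
      r fails at 1, so Box r is false at 3.
    At 3: Dia r is false, p is false, so Dia r or p is false.
      At 3: Dia r requires r at some successor in {1}.
        At 1: r is false.
      So Dia r is false at 3.
Satisfying worlds: {0, 1, 2, 5, 6}

5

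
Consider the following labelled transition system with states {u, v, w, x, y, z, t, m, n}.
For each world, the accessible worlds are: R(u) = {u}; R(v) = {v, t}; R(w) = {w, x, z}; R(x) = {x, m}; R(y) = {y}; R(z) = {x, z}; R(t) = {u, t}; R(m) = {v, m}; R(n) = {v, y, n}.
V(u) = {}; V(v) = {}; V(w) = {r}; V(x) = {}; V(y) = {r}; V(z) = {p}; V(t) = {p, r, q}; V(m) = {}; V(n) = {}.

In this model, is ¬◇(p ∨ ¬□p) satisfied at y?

At y: ◇(p ∨ ¬□p) is true, so ¬◇(p ∨ ¬□p) is false.
  At y: ◇(p ∨ ¬□p) requires p ∨ ¬□p at some successor in {y}.
    p ∨ ¬□p holds at y, so ◇(p ∨ ¬□p) is true at y.
      At y: p is false, ¬□p is true, so p ∨ ¬□p is true.

No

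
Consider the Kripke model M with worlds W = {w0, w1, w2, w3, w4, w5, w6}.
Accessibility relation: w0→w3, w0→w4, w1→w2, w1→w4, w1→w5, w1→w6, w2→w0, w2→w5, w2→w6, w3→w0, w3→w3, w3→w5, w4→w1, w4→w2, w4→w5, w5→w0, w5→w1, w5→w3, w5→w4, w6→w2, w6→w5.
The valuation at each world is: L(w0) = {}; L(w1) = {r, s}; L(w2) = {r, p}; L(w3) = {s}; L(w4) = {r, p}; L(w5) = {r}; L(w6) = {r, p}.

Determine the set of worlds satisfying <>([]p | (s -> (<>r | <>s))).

w0, w1, w2, w3, w4, w5, w6

Let φ = <>([]p | (s -> (<>r | <>s))). Evaluate φ at each world:
  w0 (successors {w3, w4}): φ is true.
  w1 (successors {w2, w4, w5, w6}): φ is true.
  w2 (successors {w0, w5, w6}): φ is true.
  w3 (successors {w0, w3, w5}): φ is true.
  w4 (successors {w1, w2, w5}): φ is true.
  w5 (successors {w0, w1, w3, w4}): φ is true.
  w6 (successors {w2, w5}): φ is true.
For instance, at w1:
  At w1: <>([]p | (s -> (<>r | <>s))) requires []p | (s -> (<>r | <>s)) at some successor in {w2, w4, w5, w6}.
    []p | (s -> (<>r | <>s)) holds at w2, so <>([]p | (s -> (<>r | <>s))) is true at w1.
      At w2: []p is false, s -> (<>r | <>s) is true, so []p | (s -> (<>r | <>s)) is true.
Satisfying worlds: {w0, w1, w2, w3, w4, w5, w6}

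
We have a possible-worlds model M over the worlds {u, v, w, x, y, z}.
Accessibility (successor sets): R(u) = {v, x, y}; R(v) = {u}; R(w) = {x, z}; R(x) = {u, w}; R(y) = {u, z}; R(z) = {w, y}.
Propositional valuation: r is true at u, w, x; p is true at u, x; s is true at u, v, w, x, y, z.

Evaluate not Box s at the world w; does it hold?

At w: Box s is true, so not Box s is false.
  At w: Box s requires s at every successor {x, z}.
    At x: s is true.
    At z: s is true.
  So Box s is true at w.

No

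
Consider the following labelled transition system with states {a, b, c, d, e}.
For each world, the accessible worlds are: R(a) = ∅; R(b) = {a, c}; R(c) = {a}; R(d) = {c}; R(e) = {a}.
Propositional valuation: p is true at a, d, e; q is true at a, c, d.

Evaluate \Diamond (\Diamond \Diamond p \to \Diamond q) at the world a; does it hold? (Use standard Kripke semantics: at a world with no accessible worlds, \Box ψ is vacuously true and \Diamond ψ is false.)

At a: no accessible worlds, so \Diamond (\Diamond \Diamond p \to \Diamond q) is false.

No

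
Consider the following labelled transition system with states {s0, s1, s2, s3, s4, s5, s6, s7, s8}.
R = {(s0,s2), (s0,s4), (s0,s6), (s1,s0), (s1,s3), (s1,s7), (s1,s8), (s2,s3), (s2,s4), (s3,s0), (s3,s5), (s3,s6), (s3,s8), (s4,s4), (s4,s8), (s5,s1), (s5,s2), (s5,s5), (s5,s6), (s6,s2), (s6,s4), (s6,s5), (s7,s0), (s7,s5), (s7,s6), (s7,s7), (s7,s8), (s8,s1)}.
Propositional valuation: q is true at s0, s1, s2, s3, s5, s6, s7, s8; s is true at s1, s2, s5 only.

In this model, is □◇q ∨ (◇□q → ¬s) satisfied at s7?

Recall that □ψ holds at a world iff ψ holds at every accessible world, and ◇ψ holds iff ψ holds at some accessible world.
At s7: □◇q is true, ◇□q → ¬s is true, so □◇q ∨ (◇□q → ¬s) is true.
  At s7: □◇q requires ◇q at every successor {s0, s5, s6, s7, s8}.
    At s0: ◇q is true.
    At s5: ◇q is true.
    At s6: ◇q is true.
    At s7: ◇q is true.
    At s8: ◇q is true.
  So □◇q is true at s7.
  At s7: ◇□q is true, ¬s is true, so ◇□q → ¬s is true.
    At s7: ◇□q requires □q at some successor in {s0, s5, s6, s7, s8}.
      □q holds at s5, so ◇□q is true at s7.

Yes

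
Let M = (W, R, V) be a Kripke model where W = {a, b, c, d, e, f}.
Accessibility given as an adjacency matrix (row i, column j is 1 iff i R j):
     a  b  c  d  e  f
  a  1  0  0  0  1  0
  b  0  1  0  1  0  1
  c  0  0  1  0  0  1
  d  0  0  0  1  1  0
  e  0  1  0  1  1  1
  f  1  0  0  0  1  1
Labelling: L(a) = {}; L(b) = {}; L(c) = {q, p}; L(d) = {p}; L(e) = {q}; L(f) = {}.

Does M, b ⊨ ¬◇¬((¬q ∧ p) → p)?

Recall that ◇ψ holds at a world iff ψ holds at some accessible world.
At b: ◇¬((¬q ∧ p) → p) is false, so ¬◇¬((¬q ∧ p) → p) is true.
  At b: ◇¬((¬q ∧ p) → p) requires ¬((¬q ∧ p) → p) at some successor in {b, d, f}.
    At b: ¬((¬q ∧ p) → p) is false.
    At d: ¬((¬q ∧ p) → p) is false.
    At f: ¬((¬q ∧ p) → p) is false.
  So ◇¬((¬q ∧ p) → p) is false at b.

Yes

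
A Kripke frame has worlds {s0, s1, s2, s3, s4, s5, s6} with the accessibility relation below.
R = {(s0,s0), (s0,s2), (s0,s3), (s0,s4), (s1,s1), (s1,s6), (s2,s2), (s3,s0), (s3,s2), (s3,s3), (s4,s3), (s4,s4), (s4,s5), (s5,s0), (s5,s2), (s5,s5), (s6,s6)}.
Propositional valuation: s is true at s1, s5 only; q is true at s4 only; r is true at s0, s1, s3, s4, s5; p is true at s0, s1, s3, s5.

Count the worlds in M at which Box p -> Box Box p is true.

7

Recall that Box ψ holds at a world iff ψ holds at every accessible world, and Dia ψ holds iff ψ holds at some accessible world.
Let φ = Box p -> Box Box p. Evaluate φ at each world:
  s0 (successors {s0, s2, s3, s4}): φ is true.
  s1 (successors {s1, s6}): φ is true.
  s2 (successors {s2}): φ is true.
  s3 (successors {s0, s2, s3}): φ is true.
  s4 (successors {s3, s4, s5}): φ is true.
  s5 (successors {s0, s2, s5}): φ is true.
  s6 (successors {s6}): φ is true.
For instance, at s2:
  At s2: Box p is false, Box Box p is false, so Box p -> Box Box p is true.
    At s2: Box p requires p at every successor {s2}.
      p fails at s2, so Box p is false at s2.
    At s2: Box Box p requires Box p at every successor {s2}.
      Box p fails at s2, so Box Box p is false at s2.
Satisfying worlds: {s0, s1, s2, s3, s4, s5, s6}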